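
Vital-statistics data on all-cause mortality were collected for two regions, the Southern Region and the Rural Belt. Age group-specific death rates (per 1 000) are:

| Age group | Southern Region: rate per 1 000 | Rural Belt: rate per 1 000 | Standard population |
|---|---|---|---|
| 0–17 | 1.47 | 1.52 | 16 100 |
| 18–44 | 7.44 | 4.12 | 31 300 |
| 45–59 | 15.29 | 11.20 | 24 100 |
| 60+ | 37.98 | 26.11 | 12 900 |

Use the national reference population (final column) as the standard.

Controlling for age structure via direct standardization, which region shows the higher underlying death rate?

Standard total = 84 400; weights = 0.1908, 0.3709, 0.2855, 0.1528.
The Southern Region: 0.1908×1.47 + 0.3709×7.44 + 0.2855×15.29 + 0.1528×37.98 = 13.2105 per 1 000.
The Rural Belt: 0.1908×1.52 + 0.3709×4.12 + 0.2855×11.20 + 0.1528×26.11 = 9.0067 per 1 000.

Southern Region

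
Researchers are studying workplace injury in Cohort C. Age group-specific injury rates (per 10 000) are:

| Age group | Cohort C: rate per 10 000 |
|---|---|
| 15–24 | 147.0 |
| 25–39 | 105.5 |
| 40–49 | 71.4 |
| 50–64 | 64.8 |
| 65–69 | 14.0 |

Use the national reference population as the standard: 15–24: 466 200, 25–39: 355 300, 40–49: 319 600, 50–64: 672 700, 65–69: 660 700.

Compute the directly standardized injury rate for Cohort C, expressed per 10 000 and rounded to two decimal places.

73.42

Standard total = 2 474 500; weights = 0.1884, 0.1436, 0.1292, 0.2719, 0.2670.
Standardized rate: 0.1884×147.0 + 0.1436×105.5 + 0.1292×71.4 + 0.2719×64.8 + 0.2670×14.0 = 73.4192 per 10 000.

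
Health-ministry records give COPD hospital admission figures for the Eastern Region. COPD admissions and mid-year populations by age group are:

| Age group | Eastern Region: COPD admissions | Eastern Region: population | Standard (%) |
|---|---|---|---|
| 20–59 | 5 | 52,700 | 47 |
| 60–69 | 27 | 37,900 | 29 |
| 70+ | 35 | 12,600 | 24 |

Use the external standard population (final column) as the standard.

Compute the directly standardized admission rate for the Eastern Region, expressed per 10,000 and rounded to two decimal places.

9.18

Age-specific rates per 10,000 for the Eastern Region: 0.95, 7.12, 27.78.
Standard weights: 0.47, 0.29, 0.24.
Standardized rate: 0.4700×0.95 + 0.2900×7.12 + 0.2400×27.78 = 9.1786 per 10,000.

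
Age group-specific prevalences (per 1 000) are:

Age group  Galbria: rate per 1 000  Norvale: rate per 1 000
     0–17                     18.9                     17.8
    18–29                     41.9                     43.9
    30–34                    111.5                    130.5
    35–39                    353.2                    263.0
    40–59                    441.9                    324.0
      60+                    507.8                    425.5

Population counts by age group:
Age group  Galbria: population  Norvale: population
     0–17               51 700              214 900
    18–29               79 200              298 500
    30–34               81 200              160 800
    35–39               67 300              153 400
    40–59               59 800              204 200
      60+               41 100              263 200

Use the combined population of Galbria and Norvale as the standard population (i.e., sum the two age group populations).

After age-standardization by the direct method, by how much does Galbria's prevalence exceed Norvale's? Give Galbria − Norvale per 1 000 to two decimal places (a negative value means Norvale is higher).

42.39

Combined standard total = 1 675 300; weights = 0.1591, 0.2255, 0.1445, 0.1317, 0.1576, 0.1816.
Galbria: 0.1591×18.9 + 0.2255×41.9 + 0.1445×111.5 + 0.1317×353.2 + 0.1576×441.9 + 0.1816×507.8 = 236.9628 per 1 000.
Norvale: 0.1591×17.8 + 0.2255×43.9 + 0.1445×130.5 + 0.1317×263.0 + 0.1576×324.0 + 0.1816×425.5 = 194.5725 per 1 000.
Difference = 236.9628 − 194.5725 = 42.3903.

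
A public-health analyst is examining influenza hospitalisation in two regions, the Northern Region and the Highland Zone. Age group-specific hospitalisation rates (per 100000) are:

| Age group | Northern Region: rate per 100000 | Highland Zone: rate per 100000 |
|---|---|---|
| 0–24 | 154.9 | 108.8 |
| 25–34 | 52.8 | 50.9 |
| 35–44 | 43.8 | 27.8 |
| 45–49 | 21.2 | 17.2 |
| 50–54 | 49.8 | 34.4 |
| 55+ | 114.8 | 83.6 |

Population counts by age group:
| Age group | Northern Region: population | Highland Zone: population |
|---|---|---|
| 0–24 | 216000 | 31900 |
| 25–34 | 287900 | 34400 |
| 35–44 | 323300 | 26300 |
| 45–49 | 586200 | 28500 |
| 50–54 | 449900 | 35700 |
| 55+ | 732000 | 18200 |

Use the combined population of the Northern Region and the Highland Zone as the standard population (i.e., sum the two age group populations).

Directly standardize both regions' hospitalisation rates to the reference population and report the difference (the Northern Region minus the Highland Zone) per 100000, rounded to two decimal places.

Combined standard total = 2770300; weights = 0.0895, 0.1163, 0.1262, 0.2219, 0.1753, 0.2708.
The Northern Region: 0.0895×154.9 + 0.1163×52.8 + 0.1262×43.8 + 0.2219×21.2 + 0.1753×49.8 + 0.2708×114.8 = 70.0527 per 100000.
The Highland Zone: 0.0895×108.8 + 0.1163×50.9 + 0.1262×27.8 + 0.2219×17.2 + 0.1753×34.4 + 0.2708×83.6 = 51.6513 per 100000.
Difference = 70.0527 − 51.6513 = 18.4014.

18.40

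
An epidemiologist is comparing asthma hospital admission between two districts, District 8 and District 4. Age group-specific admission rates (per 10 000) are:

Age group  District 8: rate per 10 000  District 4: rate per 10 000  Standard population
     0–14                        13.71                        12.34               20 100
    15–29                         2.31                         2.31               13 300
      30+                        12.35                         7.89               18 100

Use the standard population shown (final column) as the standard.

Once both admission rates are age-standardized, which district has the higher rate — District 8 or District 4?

Standard total = 51 500; weights = 0.3903, 0.2583, 0.3515.
District 8: 0.3903×13.71 + 0.2583×2.31 + 0.3515×12.35 = 10.2879 per 10 000.
District 4: 0.3903×12.34 + 0.2583×2.31 + 0.3515×7.89 = 8.1857 per 10 000.

District 8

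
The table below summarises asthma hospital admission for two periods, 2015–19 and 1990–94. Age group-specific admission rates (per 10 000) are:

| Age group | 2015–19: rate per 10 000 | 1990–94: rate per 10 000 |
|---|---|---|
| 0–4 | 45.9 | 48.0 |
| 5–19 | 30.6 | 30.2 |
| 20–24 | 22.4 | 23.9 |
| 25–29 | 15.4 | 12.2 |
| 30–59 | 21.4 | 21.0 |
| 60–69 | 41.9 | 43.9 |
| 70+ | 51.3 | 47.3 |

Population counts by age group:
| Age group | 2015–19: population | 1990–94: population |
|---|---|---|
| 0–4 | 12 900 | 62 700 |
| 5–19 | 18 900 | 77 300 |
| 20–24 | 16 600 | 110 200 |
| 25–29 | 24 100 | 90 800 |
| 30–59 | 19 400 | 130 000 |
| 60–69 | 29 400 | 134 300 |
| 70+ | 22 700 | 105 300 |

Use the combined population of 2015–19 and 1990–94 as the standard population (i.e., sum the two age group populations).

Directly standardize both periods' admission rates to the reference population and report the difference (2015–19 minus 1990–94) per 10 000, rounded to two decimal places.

0.35

Combined standard total = 854 600; weights = 0.0885, 0.1126, 0.1484, 0.1344, 0.1748, 0.1916, 0.1498.
2015–19: 0.0885×45.9 + 0.1126×30.6 + 0.1484×22.4 + 0.1344×15.4 + 0.1748×21.4 + 0.1916×41.9 + 0.1498×51.3 = 32.3498 per 10 000.
1990–94: 0.0885×48.0 + 0.1126×30.2 + 0.1484×23.9 + 0.1344×12.2 + 0.1748×21.0 + 0.1916×43.9 + 0.1498×47.3 = 31.9969 per 10 000.
Difference = 32.3498 − 31.9969 = 0.3529.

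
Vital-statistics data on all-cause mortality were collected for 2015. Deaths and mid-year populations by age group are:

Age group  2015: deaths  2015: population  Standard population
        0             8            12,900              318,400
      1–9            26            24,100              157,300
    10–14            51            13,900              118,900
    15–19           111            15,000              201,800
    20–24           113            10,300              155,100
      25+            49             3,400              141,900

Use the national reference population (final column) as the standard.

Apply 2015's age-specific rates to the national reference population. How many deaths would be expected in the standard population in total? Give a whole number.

6043

Age-specific rates per 100,000 for 2015: 62.02, 107.88, 366.91, 740.00, 1097.09, 1441.18.
Expected deaths = Σ (standard pop × age-specific rate ÷ 100,000)
= 318,400×62.02/100,000 + 157,300×107.88/100,000 + 118,900×366.91/100,000 + 201,800×740.00/100,000 + 155,100×1097.09/100,000 + 141,900×1441.18/100,000
= 197.46 + 169.70 + 436.25 + 1493.32 + 1701.58 + 2045.03 = 6043.34.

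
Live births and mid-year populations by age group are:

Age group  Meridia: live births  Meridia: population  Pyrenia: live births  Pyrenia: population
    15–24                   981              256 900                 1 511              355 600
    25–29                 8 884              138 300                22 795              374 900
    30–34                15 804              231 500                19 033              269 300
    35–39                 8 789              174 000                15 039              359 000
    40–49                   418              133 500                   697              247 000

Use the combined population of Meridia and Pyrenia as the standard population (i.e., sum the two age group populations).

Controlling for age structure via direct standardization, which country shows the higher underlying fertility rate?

Age-specific rates per 1 000 for Meridia: 3.819, 64.237, 68.268, 50.511, 3.131.
For Pyrenia: 4.249, 60.803, 70.676, 41.891, 2.822.
Combined standard total = 2 540 000; weights = 0.2411, 0.2020, 0.1972, 0.2098, 0.1498.
Meridia: 0.2411×3.819 + 0.2020×64.237 + 0.1972×68.268 + 0.2098×50.511 + 0.1498×3.131 = 38.4283 per 1 000.
Pyrenia: 0.2411×4.249 + 0.2020×60.803 + 0.1972×70.676 + 0.2098×41.891 + 0.1498×2.822 = 36.4578 per 1 000.

Meridia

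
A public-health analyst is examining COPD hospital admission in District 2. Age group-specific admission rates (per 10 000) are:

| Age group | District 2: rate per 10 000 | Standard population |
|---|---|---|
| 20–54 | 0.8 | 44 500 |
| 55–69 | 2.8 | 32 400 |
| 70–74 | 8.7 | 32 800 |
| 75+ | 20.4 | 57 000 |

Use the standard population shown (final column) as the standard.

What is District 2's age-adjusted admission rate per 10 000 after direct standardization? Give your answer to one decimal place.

Standard total = 166 700; weights = 0.2669, 0.1944, 0.1968, 0.3419.
Standardized rate: 0.2669×0.8 + 0.1944×2.8 + 0.1968×8.7 + 0.3419×20.4 = 9.4450 per 10 000.

9.4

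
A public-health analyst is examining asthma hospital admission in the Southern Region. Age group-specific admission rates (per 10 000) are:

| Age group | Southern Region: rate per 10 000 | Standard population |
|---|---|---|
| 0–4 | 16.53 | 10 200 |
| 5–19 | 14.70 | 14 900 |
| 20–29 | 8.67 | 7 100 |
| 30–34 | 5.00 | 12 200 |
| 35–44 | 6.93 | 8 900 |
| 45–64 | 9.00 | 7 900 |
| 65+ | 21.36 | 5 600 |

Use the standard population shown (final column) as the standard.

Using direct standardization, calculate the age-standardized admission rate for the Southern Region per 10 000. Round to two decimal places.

Standard total = 66 800; weights = 0.1527, 0.2231, 0.1063, 0.1826, 0.1332, 0.1183, 0.0838.
Standardized rate: 0.1527×16.53 + 0.2231×14.70 + 0.1063×8.67 + 0.1826×5.00 + 0.1332×6.93 + 0.1183×9.00 + 0.0838×21.36 = 11.4160 per 10 000.

11.42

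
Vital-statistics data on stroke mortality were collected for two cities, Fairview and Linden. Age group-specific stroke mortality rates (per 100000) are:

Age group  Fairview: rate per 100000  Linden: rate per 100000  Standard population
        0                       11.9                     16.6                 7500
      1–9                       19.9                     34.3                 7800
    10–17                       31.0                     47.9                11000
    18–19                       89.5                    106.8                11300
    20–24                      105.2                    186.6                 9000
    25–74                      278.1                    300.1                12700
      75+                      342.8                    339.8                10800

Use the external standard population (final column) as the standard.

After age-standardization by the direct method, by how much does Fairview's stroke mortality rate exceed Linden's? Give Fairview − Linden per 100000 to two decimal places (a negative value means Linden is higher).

-21.52

Standard total = 70100; weights = 0.1070, 0.1113, 0.1569, 0.1612, 0.1284, 0.1812, 0.1541.
Fairview: 0.1070×11.9 + 0.1113×19.9 + 0.1569×31.0 + 0.1612×89.5 + 0.1284×105.2 + 0.1812×278.1 + 0.1541×342.8 = 139.4826 per 100000.
Linden: 0.1070×16.6 + 0.1113×34.3 + 0.1569×47.9 + 0.1612×106.8 + 0.1284×186.6 + 0.1812×300.1 + 0.1541×339.8 = 161.0027 per 100000.
Difference = 139.4826 − 161.0027 = -21.5201.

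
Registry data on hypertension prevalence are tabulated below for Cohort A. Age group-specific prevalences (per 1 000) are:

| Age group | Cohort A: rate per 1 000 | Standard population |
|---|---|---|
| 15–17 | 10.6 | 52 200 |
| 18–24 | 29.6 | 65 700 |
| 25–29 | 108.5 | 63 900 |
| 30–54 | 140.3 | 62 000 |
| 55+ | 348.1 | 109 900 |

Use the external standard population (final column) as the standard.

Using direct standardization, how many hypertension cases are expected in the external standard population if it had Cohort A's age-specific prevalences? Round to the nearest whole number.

56386

Expected hypertension cases = Σ (standard pop × age-specific rate ÷ 1 000)
= 52 200×10.6/1 000 + 65 700×29.6/1 000 + 63 900×108.5/1 000 + 62 000×140.3/1 000 + 109 900×348.1/1 000
= 553.32 + 1944.72 + 6933.15 + 8698.60 + 38256.19 = 56385.98.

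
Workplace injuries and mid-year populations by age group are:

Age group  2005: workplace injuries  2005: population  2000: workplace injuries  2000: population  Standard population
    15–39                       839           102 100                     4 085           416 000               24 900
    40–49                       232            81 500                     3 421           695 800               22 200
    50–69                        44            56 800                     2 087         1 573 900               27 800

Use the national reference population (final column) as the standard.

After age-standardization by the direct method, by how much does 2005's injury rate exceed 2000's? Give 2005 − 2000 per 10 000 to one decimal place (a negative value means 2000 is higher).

Age-specific rates per 10 000 for 2005: 82.17, 28.47, 7.75.
For 2000: 98.20, 49.17, 13.26.
Standard total = 74 900; weights = 0.3324, 0.2964, 0.3712.
2005: 0.3324×82.17 + 0.2964×28.47 + 0.3712×7.75 = 38.6308 per 10 000.
2000: 0.3324×98.20 + 0.2964×49.17 + 0.3712×13.26 = 52.1393 per 10 000.
Difference = 38.6308 − 52.1393 = -13.5085.

-13.5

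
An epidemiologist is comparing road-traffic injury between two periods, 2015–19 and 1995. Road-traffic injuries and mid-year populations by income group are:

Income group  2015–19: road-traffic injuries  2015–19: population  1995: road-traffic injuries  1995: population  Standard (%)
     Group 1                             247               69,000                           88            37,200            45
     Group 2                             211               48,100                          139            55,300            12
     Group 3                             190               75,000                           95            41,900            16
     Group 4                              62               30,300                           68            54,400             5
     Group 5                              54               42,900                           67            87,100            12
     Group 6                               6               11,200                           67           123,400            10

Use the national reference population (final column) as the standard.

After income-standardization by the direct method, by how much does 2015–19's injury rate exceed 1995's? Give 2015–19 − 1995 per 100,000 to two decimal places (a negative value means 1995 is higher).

91.15

Income-specific rates per 100,000 for 2015–19: 357.97, 438.67, 253.33, 204.62, 125.87, 53.57.
For 1995: 236.56, 251.36, 226.73, 125.00, 76.92, 54.29.
Standard weights: 0.45, 0.12, 0.16, 0.05, 0.12, 0.10.
2015–19: 0.4500×357.97 + 0.1200×438.67 + 0.1600×253.33 + 0.0500×204.62 + 0.1200×125.87 + 0.1000×53.57 = 284.9537 per 100,000.
1995: 0.4500×236.56 + 0.1200×251.36 + 0.1600×226.73 + 0.0500×125.00 + 0.1200×76.92 + 0.1000×54.29 = 193.8015 per 100,000.
Difference = 284.9537 − 193.8015 = 91.1522.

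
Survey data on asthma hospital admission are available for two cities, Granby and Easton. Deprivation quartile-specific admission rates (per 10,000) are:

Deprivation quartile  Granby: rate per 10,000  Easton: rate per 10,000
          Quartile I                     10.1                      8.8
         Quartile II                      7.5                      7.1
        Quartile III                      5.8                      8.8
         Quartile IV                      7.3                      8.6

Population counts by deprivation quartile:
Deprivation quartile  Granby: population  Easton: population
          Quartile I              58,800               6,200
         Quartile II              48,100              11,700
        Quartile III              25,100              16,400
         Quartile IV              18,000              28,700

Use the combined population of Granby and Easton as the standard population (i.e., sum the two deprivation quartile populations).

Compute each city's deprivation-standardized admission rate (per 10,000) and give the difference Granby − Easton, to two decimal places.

-0.36

Combined standard total = 213,000; weights = 0.3052, 0.2808, 0.1948, 0.2192.
Granby: 0.3052×10.1 + 0.2808×7.5 + 0.1948×5.8 + 0.2192×7.3 = 7.9184 per 10,000.
Easton: 0.3052×8.8 + 0.2808×7.1 + 0.1948×8.8 + 0.2192×8.6 = 8.2789 per 10,000.
Difference = 7.9184 − 8.2789 = -0.3605.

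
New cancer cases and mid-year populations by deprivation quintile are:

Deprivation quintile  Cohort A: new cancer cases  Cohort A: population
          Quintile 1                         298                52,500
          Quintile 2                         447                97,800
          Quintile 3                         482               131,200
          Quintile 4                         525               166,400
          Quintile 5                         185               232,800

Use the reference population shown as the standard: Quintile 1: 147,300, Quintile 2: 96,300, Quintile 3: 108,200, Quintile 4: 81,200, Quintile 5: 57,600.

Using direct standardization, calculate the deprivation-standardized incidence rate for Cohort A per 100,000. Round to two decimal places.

402.71

Deprivation-specific rates per 100,000 for Cohort A: 567.62, 457.06, 367.38, 315.50, 79.47.
Standard total = 490,600; weights = 0.3002, 0.1963, 0.2205, 0.1655, 0.1174.
Standardized rate: 0.3002×567.62 + 0.1963×457.06 + 0.2205×367.38 + 0.1655×315.50 + 0.1174×79.47 = 402.7137 per 100,000.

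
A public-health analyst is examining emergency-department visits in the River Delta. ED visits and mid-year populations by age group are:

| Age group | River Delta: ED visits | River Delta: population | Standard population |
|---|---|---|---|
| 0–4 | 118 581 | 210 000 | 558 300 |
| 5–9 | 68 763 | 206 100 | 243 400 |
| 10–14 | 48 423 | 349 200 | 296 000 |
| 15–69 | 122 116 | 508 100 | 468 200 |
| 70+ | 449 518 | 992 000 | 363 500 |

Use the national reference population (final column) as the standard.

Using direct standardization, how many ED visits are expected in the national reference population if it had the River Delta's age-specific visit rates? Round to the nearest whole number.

714754

Age-specific rates per 1 000 for the River Delta: 564.671, 333.639, 138.668, 240.339, 453.143.
Expected ED visits = Σ (standard pop × age-specific rate ÷ 1 000)
= 558 300×564.671/1 000 + 243 400×333.639/1 000 + 296 000×138.668/1 000 + 468 200×240.339/1 000 + 363 500×453.143/1 000
= 315256.06 + 81207.74 + 41045.84 + 112526.49 + 164717.53 = 714753.66.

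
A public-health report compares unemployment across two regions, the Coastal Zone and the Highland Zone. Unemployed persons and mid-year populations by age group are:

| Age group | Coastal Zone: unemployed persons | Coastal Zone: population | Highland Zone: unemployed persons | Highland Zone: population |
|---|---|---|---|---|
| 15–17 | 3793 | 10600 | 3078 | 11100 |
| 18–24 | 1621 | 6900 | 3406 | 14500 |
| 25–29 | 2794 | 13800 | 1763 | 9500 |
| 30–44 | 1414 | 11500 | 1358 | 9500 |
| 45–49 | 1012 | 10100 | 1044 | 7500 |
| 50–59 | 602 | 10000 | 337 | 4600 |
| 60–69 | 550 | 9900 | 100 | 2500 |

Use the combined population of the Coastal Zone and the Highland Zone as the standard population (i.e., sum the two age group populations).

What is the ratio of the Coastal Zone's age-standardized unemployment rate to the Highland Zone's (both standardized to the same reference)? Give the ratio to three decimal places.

1.046

Age-specific rates per 1000 for the Coastal Zone: 357.830, 234.928, 202.464, 122.957, 100.198, 60.200, 55.556.
For the Highland Zone: 277.297, 234.897, 185.579, 142.947, 139.200, 73.261, 40.000.
Combined standard total = 132000; weights = 0.1644, 0.1621, 0.1765, 0.1591, 0.1333, 0.1106, 0.0939.
The Coastal Zone: 0.1644×357.830 + 0.1621×234.928 + 0.1765×202.464 + 0.1591×122.957 + 0.1333×100.198 + 0.1106×60.200 + 0.0939×55.556 = 177.4481 per 1000.
The Highland Zone: 0.1644×277.297 + 0.1621×234.897 + 0.1765×185.579 + 0.1591×142.947 + 0.1333×139.200 + 0.1106×73.261 + 0.0939×40.000 = 169.5875 per 1000.
Ratio = 177.4481 ÷ 169.5875 = 1.04635.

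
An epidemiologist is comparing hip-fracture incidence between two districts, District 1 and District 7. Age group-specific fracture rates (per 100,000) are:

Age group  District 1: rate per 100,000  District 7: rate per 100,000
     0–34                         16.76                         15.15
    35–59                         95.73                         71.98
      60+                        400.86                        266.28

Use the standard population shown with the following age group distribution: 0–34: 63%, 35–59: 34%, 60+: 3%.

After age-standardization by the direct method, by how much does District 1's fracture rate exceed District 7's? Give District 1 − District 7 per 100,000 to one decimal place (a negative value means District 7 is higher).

13.1

Standard weights: 0.63, 0.34, 0.03.
District 1: 0.6300×16.76 + 0.3400×95.73 + 0.0300×400.86 = 55.1328 per 100,000.
District 7: 0.6300×15.15 + 0.3400×71.98 + 0.0300×266.28 = 42.0061 per 100,000.
Difference = 55.1328 − 42.0061 = 13.1267.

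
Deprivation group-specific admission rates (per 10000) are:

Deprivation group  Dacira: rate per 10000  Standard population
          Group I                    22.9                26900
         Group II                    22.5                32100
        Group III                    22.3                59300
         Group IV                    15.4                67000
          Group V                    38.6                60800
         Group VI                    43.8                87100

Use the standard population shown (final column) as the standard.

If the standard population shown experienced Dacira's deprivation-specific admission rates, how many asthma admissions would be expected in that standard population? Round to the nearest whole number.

985

Expected asthma admissions = Σ (standard pop × deprivation-specific rate ÷ 10000)
= 26900×22.9/10000 + 32100×22.5/10000 + 59300×22.3/10000 + 67000×15.4/10000 + 60800×38.6/10000 + 87100×43.8/10000
= 61.60 + 72.22 + 132.24 + 103.18 + 234.69 + 381.50 = 985.43.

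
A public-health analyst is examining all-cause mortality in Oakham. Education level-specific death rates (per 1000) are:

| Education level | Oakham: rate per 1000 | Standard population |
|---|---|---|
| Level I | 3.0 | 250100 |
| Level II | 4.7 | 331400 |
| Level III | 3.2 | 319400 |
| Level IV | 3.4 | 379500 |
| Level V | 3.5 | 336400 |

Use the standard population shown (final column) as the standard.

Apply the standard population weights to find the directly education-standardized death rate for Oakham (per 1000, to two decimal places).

Standard total = 1616800; weights = 0.1547, 0.2050, 0.1976, 0.2347, 0.2081.
Standardized rate: 0.1547×3.0 + 0.2050×4.7 + 0.1976×3.2 + 0.2347×3.4 + 0.2081×3.5 = 3.5859 per 1000.

3.59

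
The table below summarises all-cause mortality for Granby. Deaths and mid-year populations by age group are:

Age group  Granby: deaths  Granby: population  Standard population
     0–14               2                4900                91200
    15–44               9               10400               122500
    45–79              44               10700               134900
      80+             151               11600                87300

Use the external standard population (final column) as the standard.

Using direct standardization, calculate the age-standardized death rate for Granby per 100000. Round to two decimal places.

Age-specific rates per 100000 for Granby: 40.82, 86.54, 411.21, 1301.72.
Standard total = 435900; weights = 0.2092, 0.2810, 0.3095, 0.2003.
Standardized rate: 0.2092×40.82 + 0.2810×86.54 + 0.3095×411.21 + 0.2003×1301.72 = 420.8232 per 100000.

420.82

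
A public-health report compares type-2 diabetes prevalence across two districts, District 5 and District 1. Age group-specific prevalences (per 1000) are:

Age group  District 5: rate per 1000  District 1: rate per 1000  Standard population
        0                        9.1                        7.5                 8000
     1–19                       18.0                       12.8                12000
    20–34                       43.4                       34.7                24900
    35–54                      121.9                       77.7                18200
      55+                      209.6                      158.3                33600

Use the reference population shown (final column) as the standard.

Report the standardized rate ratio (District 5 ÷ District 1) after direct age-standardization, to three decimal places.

1.361

Standard total = 96700; weights = 0.0827, 0.1241, 0.2575, 0.1882, 0.3475.
District 5: 0.0827×9.1 + 0.1241×18.0 + 0.2575×43.4 + 0.1882×121.9 + 0.3475×209.6 = 109.9338 per 1000.
District 1: 0.0827×7.5 + 0.1241×12.8 + 0.2575×34.7 + 0.1882×77.7 + 0.3475×158.3 = 80.7720 per 1000.
Ratio = 109.9338 ÷ 80.7720 = 1.36104.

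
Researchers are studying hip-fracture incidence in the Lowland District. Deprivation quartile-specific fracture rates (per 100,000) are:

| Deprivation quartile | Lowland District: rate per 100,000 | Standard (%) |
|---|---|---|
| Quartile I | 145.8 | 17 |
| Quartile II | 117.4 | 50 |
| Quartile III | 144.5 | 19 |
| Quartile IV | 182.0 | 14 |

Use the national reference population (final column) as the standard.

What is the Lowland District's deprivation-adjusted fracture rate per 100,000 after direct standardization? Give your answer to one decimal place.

Standard weights: 0.17, 0.50, 0.19, 0.14.
Standardized rate: 0.1700×145.8 + 0.5000×117.4 + 0.1900×144.5 + 0.1400×182.0 = 136.4210 per 100,000.

136.4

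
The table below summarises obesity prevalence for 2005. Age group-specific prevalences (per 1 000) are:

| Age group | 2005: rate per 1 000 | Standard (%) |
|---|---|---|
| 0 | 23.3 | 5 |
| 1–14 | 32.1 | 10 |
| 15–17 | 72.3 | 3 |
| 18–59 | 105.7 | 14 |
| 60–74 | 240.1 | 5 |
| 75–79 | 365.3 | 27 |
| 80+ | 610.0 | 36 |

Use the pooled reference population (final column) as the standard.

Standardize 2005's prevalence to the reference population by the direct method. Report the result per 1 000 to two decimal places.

Standard weights: 0.05, 0.10, 0.03, 0.14, 0.05, 0.27, 0.36.
Standardized rate: 0.0500×23.3 + 0.1000×32.1 + 0.0300×72.3 + 0.1400×105.7 + 0.0500×240.1 + 0.2700×365.3 + 0.3600×610.0 = 351.5780 per 1 000.

351.58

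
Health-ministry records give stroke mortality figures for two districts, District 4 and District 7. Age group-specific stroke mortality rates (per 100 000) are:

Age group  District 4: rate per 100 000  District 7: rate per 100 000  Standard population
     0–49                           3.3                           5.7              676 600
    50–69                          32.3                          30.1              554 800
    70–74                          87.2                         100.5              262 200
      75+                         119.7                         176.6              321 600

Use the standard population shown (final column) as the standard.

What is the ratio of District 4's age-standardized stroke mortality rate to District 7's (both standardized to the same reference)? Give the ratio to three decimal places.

0.786

Standard total = 1 815 200; weights = 0.3727, 0.3056, 0.1444, 0.1772.
District 4: 0.3727×3.3 + 0.3056×32.3 + 0.1444×87.2 + 0.1772×119.7 = 44.9053 per 100 000.
District 7: 0.3727×5.7 + 0.3056×30.1 + 0.1444×100.5 + 0.1772×176.6 = 57.1297 per 100 000.
Ratio = 44.9053 ÷ 57.1297 = 0.78603.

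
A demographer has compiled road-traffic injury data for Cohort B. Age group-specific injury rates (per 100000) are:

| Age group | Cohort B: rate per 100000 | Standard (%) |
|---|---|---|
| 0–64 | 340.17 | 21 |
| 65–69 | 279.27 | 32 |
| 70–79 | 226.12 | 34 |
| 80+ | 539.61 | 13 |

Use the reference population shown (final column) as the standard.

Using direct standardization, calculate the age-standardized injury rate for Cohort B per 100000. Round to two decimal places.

307.83

Standard weights: 0.21, 0.32, 0.34, 0.13.
Standardized rate: 0.2100×340.17 + 0.3200×279.27 + 0.3400×226.12 + 0.1300×539.61 = 307.8322 per 100000.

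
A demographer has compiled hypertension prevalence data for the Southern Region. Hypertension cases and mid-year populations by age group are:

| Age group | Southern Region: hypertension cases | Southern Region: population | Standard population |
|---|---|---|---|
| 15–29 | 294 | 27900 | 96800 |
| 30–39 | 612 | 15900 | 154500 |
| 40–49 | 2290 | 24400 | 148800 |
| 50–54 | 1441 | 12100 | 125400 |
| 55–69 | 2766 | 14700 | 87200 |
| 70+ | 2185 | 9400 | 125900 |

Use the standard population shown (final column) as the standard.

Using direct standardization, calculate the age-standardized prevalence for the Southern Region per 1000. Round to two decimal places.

110.40

Age-specific rates per 1000 for the Southern Region: 10.538, 38.491, 93.852, 119.091, 188.163, 232.447.
Standard total = 738600; weights = 0.1311, 0.2092, 0.2015, 0.1698, 0.1181, 0.1705.
Standardized rate: 0.1311×10.538 + 0.2092×38.491 + 0.2015×93.852 + 0.1698×119.091 + 0.1181×188.163 + 0.1705×232.447 = 110.3967 per 1000.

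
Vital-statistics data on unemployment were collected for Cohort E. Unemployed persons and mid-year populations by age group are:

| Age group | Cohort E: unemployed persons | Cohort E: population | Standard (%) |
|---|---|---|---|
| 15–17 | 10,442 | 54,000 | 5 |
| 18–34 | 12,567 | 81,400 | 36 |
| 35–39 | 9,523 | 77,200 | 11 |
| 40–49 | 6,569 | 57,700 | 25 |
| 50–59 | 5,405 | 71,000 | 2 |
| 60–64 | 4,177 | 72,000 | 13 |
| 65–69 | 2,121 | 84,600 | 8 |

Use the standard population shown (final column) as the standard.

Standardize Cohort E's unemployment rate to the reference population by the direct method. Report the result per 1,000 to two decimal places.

118.35

Age-specific rates per 1,000 for Cohort E: 193.370, 154.386, 123.355, 113.847, 76.127, 58.014, 25.071.
Standard weights: 0.05, 0.36, 0.11, 0.25, 0.02, 0.13, 0.08.
Standardized rate: 0.0500×193.370 + 0.3600×154.386 + 0.1100×123.355 + 0.2500×113.847 + 0.0200×76.127 + 0.1300×58.014 + 0.0800×25.071 = 118.3483 per 1,000.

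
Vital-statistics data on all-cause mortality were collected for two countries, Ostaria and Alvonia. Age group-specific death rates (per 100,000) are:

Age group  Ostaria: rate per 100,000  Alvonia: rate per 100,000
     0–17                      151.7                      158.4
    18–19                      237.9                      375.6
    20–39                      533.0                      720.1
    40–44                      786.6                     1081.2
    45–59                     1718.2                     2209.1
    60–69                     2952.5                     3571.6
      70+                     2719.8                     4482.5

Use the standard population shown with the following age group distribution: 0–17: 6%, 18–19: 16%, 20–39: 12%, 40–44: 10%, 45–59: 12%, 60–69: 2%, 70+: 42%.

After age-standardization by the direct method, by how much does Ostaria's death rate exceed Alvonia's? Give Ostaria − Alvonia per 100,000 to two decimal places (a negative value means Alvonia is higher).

-885.97

Standard weights: 0.06, 0.16, 0.12, 0.10, 0.12, 0.02, 0.42.
Ostaria: 0.0600×151.7 + 0.1600×237.9 + 0.1200×533.0 + 0.1000×786.6 + 0.1200×1718.2 + 0.0200×2952.5 + 0.4200×2719.8 = 1597.3360 per 100,000.
Alvonia: 0.0600×158.4 + 0.1600×375.6 + 0.1200×720.1 + 0.1000×1081.2 + 0.1200×2209.1 + 0.0200×3571.6 + 0.4200×4482.5 = 2483.3060 per 100,000.
Difference = 1597.3360 − 2483.3060 = -885.9700.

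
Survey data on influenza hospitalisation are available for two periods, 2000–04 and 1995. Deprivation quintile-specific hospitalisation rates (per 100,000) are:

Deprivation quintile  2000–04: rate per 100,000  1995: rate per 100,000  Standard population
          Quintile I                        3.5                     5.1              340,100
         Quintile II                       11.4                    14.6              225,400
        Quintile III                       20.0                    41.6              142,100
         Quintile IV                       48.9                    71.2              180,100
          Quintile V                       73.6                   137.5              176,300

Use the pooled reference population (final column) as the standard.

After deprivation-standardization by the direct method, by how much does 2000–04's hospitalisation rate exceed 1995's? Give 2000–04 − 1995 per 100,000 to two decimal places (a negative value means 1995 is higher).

-18.44

Standard total = 1,064,000; weights = 0.3196, 0.2118, 0.1336, 0.1693, 0.1657.
2000–04: 0.3196×3.5 + 0.2118×11.4 + 0.1336×20.0 + 0.1693×48.9 + 0.1657×73.6 = 26.6771 per 100,000.
1995: 0.3196×5.1 + 0.2118×14.6 + 0.1336×41.6 + 0.1693×71.2 + 0.1657×137.5 = 45.1138 per 100,000.
Difference = 26.6771 − 45.1138 = -18.4367.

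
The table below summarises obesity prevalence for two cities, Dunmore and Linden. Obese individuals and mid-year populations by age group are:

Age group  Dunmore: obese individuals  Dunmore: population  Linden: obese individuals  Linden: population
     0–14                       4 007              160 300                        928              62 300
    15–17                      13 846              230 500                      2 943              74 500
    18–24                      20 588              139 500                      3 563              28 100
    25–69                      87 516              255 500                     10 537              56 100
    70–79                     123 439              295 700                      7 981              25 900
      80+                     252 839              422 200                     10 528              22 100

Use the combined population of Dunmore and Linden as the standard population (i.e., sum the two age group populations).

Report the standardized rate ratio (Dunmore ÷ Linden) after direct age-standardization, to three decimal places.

1.369

Age-specific rates per 1 000 for Dunmore: 24.997, 60.069, 147.584, 342.528, 417.447, 598.861.
For Linden: 14.896, 39.503, 126.797, 187.825, 308.147, 476.380.
Combined standard total = 1 772 700; weights = 0.1256, 0.1721, 0.0945, 0.1758, 0.1814, 0.2506.
Dunmore: 0.1256×24.997 + 0.1721×60.069 + 0.0945×147.584 + 0.1758×342.528 + 0.1814×417.447 + 0.2506×598.861 = 313.4637 per 1 000.
Linden: 0.1256×14.896 + 0.1721×39.503 + 0.0945×126.797 + 0.1758×187.825 + 0.1814×308.147 + 0.2506×476.380 = 228.9714 per 1 000.
Ratio = 313.4637 ÷ 228.9714 = 1.36901.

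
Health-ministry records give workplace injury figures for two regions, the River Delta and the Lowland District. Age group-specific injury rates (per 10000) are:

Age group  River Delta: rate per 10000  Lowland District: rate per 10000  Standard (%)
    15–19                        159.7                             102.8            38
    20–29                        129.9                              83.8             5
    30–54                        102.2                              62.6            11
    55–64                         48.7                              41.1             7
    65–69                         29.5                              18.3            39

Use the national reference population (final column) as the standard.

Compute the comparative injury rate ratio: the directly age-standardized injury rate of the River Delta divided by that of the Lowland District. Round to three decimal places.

1.552

Standard weights: 0.38, 0.05, 0.11, 0.07, 0.39.
The River Delta: 0.3800×159.7 + 0.0500×129.9 + 0.1100×102.2 + 0.0700×48.7 + 0.3900×29.5 = 93.3370 per 10000.
The Lowland District: 0.3800×102.8 + 0.0500×83.8 + 0.1100×62.6 + 0.0700×41.1 + 0.3900×18.3 = 60.1540 per 10000.
Ratio = 93.3370 ÷ 60.1540 = 1.55163.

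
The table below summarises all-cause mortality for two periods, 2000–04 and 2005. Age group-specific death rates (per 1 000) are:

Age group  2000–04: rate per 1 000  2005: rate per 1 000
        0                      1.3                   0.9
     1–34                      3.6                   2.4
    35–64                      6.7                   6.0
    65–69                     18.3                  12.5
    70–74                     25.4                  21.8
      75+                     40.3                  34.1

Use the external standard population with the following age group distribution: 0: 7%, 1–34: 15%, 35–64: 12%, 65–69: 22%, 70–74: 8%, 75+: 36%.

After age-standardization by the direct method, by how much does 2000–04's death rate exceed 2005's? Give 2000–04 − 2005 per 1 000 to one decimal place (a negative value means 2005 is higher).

Standard weights: 0.07, 0.15, 0.12, 0.22, 0.08, 0.36.
2000–04: 0.0700×1.3 + 0.1500×3.6 + 0.1200×6.7 + 0.2200×18.3 + 0.0800×25.4 + 0.3600×40.3 = 22.0010 per 1 000.
2005: 0.0700×0.9 + 0.1500×2.4 + 0.1200×6.0 + 0.2200×12.5 + 0.0800×21.8 + 0.3600×34.1 = 17.9130 per 1 000.
Difference = 22.0010 − 17.9130 = 4.0880.

4.1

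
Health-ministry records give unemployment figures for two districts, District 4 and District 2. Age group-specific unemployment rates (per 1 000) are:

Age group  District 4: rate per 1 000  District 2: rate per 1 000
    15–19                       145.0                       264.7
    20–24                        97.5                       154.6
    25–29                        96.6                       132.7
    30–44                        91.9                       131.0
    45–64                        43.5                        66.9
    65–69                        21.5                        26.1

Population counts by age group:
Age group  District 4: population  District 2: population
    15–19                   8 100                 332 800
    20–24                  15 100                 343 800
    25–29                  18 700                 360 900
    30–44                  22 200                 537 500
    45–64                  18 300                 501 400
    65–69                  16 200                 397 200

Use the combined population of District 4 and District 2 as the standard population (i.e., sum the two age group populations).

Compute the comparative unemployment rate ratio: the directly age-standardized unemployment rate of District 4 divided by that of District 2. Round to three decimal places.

Combined standard total = 2 572 200; weights = 0.1325, 0.1395, 0.1476, 0.2176, 0.2020, 0.1607.
District 4: 0.1325×145.0 + 0.1395×97.5 + 0.1476×96.6 + 0.2176×91.9 + 0.2020×43.5 + 0.1607×21.5 = 79.3189 per 1 000.
District 2: 0.1325×264.7 + 0.1395×154.6 + 0.1476×132.7 + 0.2176×131.0 + 0.2020×66.9 + 0.1607×26.1 = 122.4529 per 1 000.
Ratio = 79.3189 ÷ 122.4529 = 0.64775.

0.648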